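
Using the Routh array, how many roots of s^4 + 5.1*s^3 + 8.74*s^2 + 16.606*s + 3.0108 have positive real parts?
Routh array:
s^4: [1, 8.74, 3.0108]; s^3: [5.1, 16.606]; s^2: [5.48392, 3.0108]; s^1: [13.806]; s^0: [3.0108]
First column: [1, 5.1, 5.48392, 13.806, 3.0108]. Sign changes = RHP roots = 0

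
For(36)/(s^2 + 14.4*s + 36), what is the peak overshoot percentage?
Standard form: ωn²/(s²+2ζωn·s+ωn²) → ωn = 6, ζ = 1.2.
ζ ≥ 1, so the response is non-oscillatory: peak overshoot = 0%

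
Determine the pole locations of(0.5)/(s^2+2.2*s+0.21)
Set denominator = 0: s^2 + 2.2*s + 0.21 = (s + 0.1)(s + 2.1) = 0 → Poles: -0.1, -2.1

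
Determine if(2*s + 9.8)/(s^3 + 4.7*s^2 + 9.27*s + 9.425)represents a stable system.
Denominator: s^3 + 4.7*s^2 + 9.27*s + 9.425 = (s + 2.5)(s^2 + 2.2*s + 3.77). Poles: -1.1 + 1.6j, -1.1 - 1.6j, -2.5. All Re(p)<0: Yes (stable)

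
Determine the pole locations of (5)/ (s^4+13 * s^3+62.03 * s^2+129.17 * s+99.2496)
Set denominator = 0: s^4 + 13*s^3 + 62.03*s^2 + 129.17*s + 99.2496 = (s + 3.1)(s + 4.6)(s + 2.9)(s + 2.4) = 0 → Poles: -2.4, -2.9, -3.1, -4.6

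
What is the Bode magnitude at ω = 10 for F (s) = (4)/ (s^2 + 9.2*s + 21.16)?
Substitute s = j*10: F(j10) = -0.0214827 - 0.0250686j.
|F(j10)| = sqrt(Re² + Im²) = 0.03301.
20*log₁₀(0.03301) = -29.63 dB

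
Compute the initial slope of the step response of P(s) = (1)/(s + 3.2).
IVT: y'(0⁺) = lim_{s→∞} s²·Y(s) = lim_{s→∞} s·P(s).
deg(num) = 0, deg(den) = 1, relative degree = 1, so s·P(s) → (leading num)/(leading den) = 1/1 = 1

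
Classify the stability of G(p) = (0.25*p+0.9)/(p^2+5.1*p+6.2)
Denominator: p^2 + 5.1*p + 6.2 = (p + 2)(p + 3.1). Poles: -2, -3.1. Stable (all poles in LHP)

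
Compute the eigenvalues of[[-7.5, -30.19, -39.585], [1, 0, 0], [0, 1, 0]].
Eigenvalues solve det(λI - A) = 0.
Characteristic polynomial: λ^3 + 7.5*λ^2 + 30.19*λ + 39.585 = 0.
Factor: (λ + 2.1)(λ^2 + 5.4*λ + 18.85) = 0.
Roots: -2.1, -2.7 + 3.4j, -2.7 - 3.4j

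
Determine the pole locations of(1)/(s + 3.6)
Set denominator = 0: s + 3.6 = 0 → Poles: -3.6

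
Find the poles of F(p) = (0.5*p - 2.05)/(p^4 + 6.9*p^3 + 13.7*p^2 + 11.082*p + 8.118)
Set denominator = 0: p^4 + 6.9*p^3 + 13.7*p^2 + 11.082*p + 8.118 = (p + 2.2)(p + 4.1)(p^2 + 0.6*p + 0.9) = 0 → Poles: -0.3 + 0.9j, -0.3 - 0.9j, -2.2, -4.1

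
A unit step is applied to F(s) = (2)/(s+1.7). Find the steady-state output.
FVT: lim_{t→∞} y(t) = lim_{s→0} s*Y(s) where Y(s) = F(s)/s.
= lim_{s→0} F(s) = F(0) = num(0)/den(0) = 2/1.7 = 1.176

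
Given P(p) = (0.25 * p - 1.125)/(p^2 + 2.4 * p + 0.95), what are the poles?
Set denominator = 0: p^2 + 2.4*p + 0.95 = (p + 0.5)(p + 1.9) = 0 → Poles: -0.5, -1.9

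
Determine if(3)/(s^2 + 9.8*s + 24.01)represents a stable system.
Denominator: s^2 + 9.8*s + 24.01 = (s + 4.9)(s + 4.9). Poles: -4.9, -4.9. All Re(p)<0: Yes (stable)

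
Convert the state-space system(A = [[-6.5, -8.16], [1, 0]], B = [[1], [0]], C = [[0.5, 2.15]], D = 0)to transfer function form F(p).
F(p) = C(pI - A)⁻¹B + D.
Characteristic polynomial det(pI - A) = p^2 + 6.5*p + 8.16.
Numerator from C·adj(pI-A)·B + D·det(pI-A) = 0.5*p + 2.15.
F(p) = (0.5*p + 2.15)/(p^2 + 6.5*p + 8.16)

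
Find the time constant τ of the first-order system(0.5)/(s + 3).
First-order system: τ = -1/pole. Pole = -3. τ = -1/(-3) = 0.3333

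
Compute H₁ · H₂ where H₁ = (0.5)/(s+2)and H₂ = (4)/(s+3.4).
Series: H = H₁ · H₂ = (n₁·n₂)/(d₁·d₂).
Num: n₁·n₂ = 2. Den: d₁·d₂ = s^2 + 5.4*s + 6.8.
H(s) = (2)/(s^2 + 5.4*s + 6.8)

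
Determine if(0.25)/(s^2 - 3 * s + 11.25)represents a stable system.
Denominator: s^2 - 3*s + 11.25. Poles: 1.5 + 3j, 1.5 - 3j. All Re(p)<0: No (unstable)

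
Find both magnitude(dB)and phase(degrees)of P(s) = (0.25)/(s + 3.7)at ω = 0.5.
Substitute s = j*0.5: P(j0.5) = 0.0663558 - 0.008967j.
|P| = 20*log₁₀(sqrt(Re²+Im²)) = -23.48 dB.
∠P = atan2(Im, Re) = -7.70°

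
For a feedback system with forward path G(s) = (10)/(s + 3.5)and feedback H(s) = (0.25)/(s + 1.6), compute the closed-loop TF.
Closed-loop T = G/(1+GH).
Numerator: G_num * H_den = 10*s + 16.
Denominator: G_den * H_den + G_num * H_num = (s^2 + 5.1*s + 5.6) + (2.5) = s^2 + 5.1*s + 8.1.
T(s) = (10*s + 16)/(s^2 + 5.1*s + 8.1)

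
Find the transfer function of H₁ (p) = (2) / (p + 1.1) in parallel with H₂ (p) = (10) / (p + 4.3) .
Parallel: H = H₁ + H₂ = (n₁·d₂ + n₂·d₁)/(d₁·d₂).
n₁·d₂ = 2*p + 8.6. n₂·d₁ = 10*p + 11. Sum = 12*p + 19.6. d₁·d₂ = p^2 + 5.4*p + 4.73.
H(p) = (12*p + 19.6)/(p^2 + 5.4*p + 4.73)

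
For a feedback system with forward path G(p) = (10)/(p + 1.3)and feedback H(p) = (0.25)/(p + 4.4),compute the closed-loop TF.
Closed-loop T = G/(1+GH).
Numerator: G_num * H_den = 10*p + 44.
Denominator: G_den * H_den + G_num * H_num = (p^2 + 5.7*p + 5.72) + (2.5) = p^2 + 5.7*p + 8.22.
T(p) = (10*p + 44)/(p^2 + 5.7*p + 8.22)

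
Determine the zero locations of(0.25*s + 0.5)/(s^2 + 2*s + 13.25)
Set numerator = 0: 0.25*s + 0.5 = 0 → Zeros: -2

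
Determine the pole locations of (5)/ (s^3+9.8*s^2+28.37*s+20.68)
Set denominator = 0: s^3 + 9.8*s^2 + 28.37*s + 20.68 = (s + 1.1)(s + 4.7)(s + 4) = 0 → Poles: -1.1, -4, -4.7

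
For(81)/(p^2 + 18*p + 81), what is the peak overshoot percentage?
Standard form: ωn²/(p²+2ζωn·p+ωn²) → ωn = 9, ζ = 1.
ζ ≥ 1, so the response is non-oscillatory: peak overshoot = 0%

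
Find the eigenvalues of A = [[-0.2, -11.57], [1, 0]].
Eigenvalues solve det(λI - A) = 0.
Characteristic polynomial: λ^2 + 0.2*λ + 11.57 = 0.
Roots: -0.1 + 3.4j, -0.1 - 3.4j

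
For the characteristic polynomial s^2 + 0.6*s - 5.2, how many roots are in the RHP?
s^2 + 0.6*s - 5.2 = (s - 2)(s + 2.6). Poles: -2.6, 2. RHP poles (Re>0): 1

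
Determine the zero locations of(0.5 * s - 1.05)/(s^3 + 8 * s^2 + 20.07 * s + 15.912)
Set numerator = 0: 0.5*s - 1.05 = 0 → Zeros: 2.1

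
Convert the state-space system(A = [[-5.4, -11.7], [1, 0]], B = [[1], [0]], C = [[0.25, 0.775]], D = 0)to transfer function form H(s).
H(s) = C(sI - A)⁻¹B + D.
Characteristic polynomial det(sI - A) = s^2 + 5.4*s + 11.7.
Numerator from C·adj(sI-A)·B + D·det(sI-A) = 0.25*s + 0.775.
H(s) = (0.25*s + 0.775)/(s^2 + 5.4*s + 11.7)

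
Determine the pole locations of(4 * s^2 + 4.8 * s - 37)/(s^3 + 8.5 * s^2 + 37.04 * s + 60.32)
Set denominator = 0: s^3 + 8.5*s^2 + 37.04*s + 60.32 = (s + 2.9)(s^2 + 5.6*s + 20.8) = 0 → Poles: -2.8 + 3.6j, -2.8 - 3.6j, -2.9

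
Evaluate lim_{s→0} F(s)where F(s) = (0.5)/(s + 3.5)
DC gain = F(0) = num(0)/den(0) = 0.5/3.5 = 0.1429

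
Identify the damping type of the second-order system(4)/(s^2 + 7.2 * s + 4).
Standard form: ωn²/(s²+2ζωn·s+ωn²) gives ωn=2, ζ=1.8.
Overdamped (ζ = 1.8 > 1)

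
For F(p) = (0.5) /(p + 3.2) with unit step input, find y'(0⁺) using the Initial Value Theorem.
IVT: y'(0⁺) = lim_{p→∞} p²·Y(p) = lim_{p→∞} p·F(p).
deg(num) = 0, deg(den) = 1, relative degree = 1, so p·F(p) → (leading num)/(leading den) = 0.5/1 = 0.5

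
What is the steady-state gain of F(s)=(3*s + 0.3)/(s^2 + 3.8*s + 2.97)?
DC gain = F(0) = num(0)/den(0) = 0.3/2.97 = 0.101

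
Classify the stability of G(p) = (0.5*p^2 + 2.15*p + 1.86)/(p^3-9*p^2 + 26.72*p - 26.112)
Denominator: p^3 - 9*p^2 + 26.72*p - 26.112 = (p - 3.2)(p - 3.4)(p - 2.4). Poles: 2.4, 3.2, 3.4. Unstable (3 pole(s) in RHP)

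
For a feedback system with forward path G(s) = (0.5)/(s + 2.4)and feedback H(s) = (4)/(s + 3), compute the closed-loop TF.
Closed-loop T = G/(1+GH).
Numerator: G_num * H_den = 0.5*s + 1.5.
Denominator: G_den * H_den + G_num * H_num = (s^2 + 5.4*s + 7.2) + (2) = s^2 + 5.4*s + 9.2.
T(s) = (0.5*s + 1.5)/(s^2 + 5.4*s + 9.2)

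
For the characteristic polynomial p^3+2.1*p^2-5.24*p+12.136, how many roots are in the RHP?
p^3 + 2.1*p^2 - 5.24*p + 12.136 = (p + 4.1)(p^2 - 2*p + 2.96). Poles: -4.1, 1 + 1.4j, 1 - 1.4j. RHP poles (Re>0): 2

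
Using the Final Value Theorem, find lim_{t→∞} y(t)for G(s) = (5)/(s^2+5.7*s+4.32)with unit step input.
FVT: lim_{t→∞} y(t) = lim_{s→0} s*Y(s) where Y(s) = G(s)/s.
= lim_{s→0} G(s) = G(0) = num(0)/den(0) = 5/4.32 = 1.157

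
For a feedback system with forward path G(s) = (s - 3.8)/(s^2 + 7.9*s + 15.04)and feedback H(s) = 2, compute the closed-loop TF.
Closed-loop T = G/(1+GH).
Numerator: G_num * H_den = s - 3.8.
Denominator: G_den * H_den + G_num * H_num = (s^2 + 7.9*s + 15.04) + (2*s - 7.6) = s^2 + 9.9*s + 7.44.
T(s) = (s - 3.8)/(s^2 + 9.9*s + 7.44)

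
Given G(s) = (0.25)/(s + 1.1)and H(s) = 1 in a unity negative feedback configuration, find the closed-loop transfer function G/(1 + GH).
Closed-loop T = G/(1+GH).
Numerator: G_num * H_den = 0.25.
Denominator: G_den * H_den + G_num * H_num = (s + 1.1) + (0.25) = s + 1.35.
T(s) = (0.25)/(s + 1.35)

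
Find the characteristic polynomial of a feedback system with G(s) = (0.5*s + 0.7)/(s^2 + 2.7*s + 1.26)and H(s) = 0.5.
Characteristic poly = G_den * H_den + G_num * H_num = (s^2 + 2.7*s + 1.26) + (0.25*s + 0.35) = s^2 + 2.95*s + 1.61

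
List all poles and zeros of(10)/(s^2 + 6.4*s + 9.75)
Set denominator = 0: s^2 + 6.4*s + 9.75 = (s + 3.9)(s + 2.5) = 0 → Poles: -2.5, -3.9
Numerator is a nonzero constant (10) → Zeros: none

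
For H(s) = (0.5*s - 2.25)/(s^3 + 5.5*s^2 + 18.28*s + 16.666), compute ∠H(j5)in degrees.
Substitute s = j*5: H(j5) = 0.011944 - 0.0240108j.
∠H(j5) = atan2(Im, Re) = atan2(-0.0240108, 0.011944) = -63.55°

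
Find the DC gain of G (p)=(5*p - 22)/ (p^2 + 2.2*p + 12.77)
DC gain = G(0) = num(0)/den(0) = -22/12.77 = -1.723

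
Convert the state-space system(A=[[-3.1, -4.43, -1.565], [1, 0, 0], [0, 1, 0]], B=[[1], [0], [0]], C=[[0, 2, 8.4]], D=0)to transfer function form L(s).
L(s) = C(sI - A)⁻¹B + D.
Characteristic polynomial det(sI - A) = s^3 + 3.1*s^2 + 4.43*s + 1.565.
Numerator from C·adj(sI-A)·B + D·det(sI-A) = 2*s + 8.4.
L(s) = (2*s + 8.4)/(s^3 + 3.1*s^2 + 4.43*s + 1.565)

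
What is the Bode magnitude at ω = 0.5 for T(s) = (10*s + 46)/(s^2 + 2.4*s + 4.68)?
Substitute s = j*0.5: T(j0.5) = 9.95875 - 1.56896j.
|T(j0.5)| = sqrt(Re² + Im²) = 10.08.
20*log₁₀(10.08) = 20.07 dB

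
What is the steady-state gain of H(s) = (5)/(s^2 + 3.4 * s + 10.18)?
DC gain = H(0) = num(0)/den(0) = 5/10.18 = 0.4912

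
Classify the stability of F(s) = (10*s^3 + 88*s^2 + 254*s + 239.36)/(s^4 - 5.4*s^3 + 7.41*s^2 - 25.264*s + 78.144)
Denominator: s^4 - 5.4*s^3 + 7.41*s^2 - 25.264*s + 78.144 = (s - 3.3)(s - 3.7)(s^2 + 1.6*s + 6.4). Poles: -0.8 + 2.4j, -0.8 - 2.4j, 3.3, 3.7. Unstable (2 pole(s) in RHP)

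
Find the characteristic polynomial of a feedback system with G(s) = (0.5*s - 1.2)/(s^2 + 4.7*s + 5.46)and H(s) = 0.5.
Characteristic poly = G_den * H_den + G_num * H_num = (s^2 + 4.7*s + 5.46) + (0.25*s - 0.6) = s^2 + 4.95*s + 4.86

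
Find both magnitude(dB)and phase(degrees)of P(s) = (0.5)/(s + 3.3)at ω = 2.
Substitute s = j*2: P(j2) = 0.110813 - 0.0671592j.
|P| = 20*log₁₀(sqrt(Re²+Im²)) = -17.75 dB.
∠P = atan2(Im, Re) = -31.22°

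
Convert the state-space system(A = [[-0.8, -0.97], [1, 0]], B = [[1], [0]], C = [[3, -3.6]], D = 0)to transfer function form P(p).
P(p) = C(pI - A)⁻¹B + D.
Characteristic polynomial det(pI - A) = p^2 + 0.8*p + 0.97.
Numerator from C·adj(pI-A)·B + D·det(pI-A) = 3*p - 3.6.
P(p) = (3*p - 3.6)/(p^2 + 0.8*p + 0.97)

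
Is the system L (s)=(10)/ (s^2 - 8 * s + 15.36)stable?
Denominator: s^2 - 8*s + 15.36 = (s - 3.2)(s - 4.8). Poles: 3.2, 4.8. All Re(p)<0: No (unstable)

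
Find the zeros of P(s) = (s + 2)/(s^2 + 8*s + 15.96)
Set numerator = 0: s + 2 = 0 → Zeros: -2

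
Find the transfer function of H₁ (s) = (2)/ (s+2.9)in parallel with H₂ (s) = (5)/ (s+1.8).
Parallel: H = H₁ + H₂ = (n₁·d₂ + n₂·d₁)/(d₁·d₂).
n₁·d₂ = 2*s + 3.6. n₂·d₁ = 5*s + 14.5. Sum = 7*s + 18.1. d₁·d₂ = s^2 + 4.7*s + 5.22.
H(s) = (7*s + 18.1)/(s^2 + 4.7*s + 5.22)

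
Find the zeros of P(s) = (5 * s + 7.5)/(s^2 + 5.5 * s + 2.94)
Set numerator = 0: 5*s + 7.5 = 0 → Zeros: -1.5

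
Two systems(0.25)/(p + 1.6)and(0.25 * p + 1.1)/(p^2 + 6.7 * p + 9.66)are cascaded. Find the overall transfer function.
Series: H = H₁ · H₂ = (n₁·n₂)/(d₁·d₂).
Num: n₁·n₂ = 0.0625*p + 0.275. Den: d₁·d₂ = p^3 + 8.3*p^2 + 20.38*p + 15.456.
H(p) = (0.0625*p + 0.275)/(p^3 + 8.3*p^2 + 20.38*p + 15.456)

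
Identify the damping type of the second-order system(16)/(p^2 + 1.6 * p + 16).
Standard form: ωn²/(p²+2ζωn·p+ωn²) gives ωn=4, ζ=0.2.
Underdamped (ζ = 0.2 < 1)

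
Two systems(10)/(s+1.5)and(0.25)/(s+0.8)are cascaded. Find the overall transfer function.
Series: H = H₁ · H₂ = (n₁·n₂)/(d₁·d₂).
Num: n₁·n₂ = 2.5. Den: d₁·d₂ = s^2 + 2.3*s + 1.2.
H(s) = (2.5)/(s^2 + 2.3*s + 1.2)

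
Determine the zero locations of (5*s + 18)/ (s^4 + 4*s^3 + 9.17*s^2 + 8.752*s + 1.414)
Set numerator = 0: 5*s + 18 = 0 → Zeros: -3.6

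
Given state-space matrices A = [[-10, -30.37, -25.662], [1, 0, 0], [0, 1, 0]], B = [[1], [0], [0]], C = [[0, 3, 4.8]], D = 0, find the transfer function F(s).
F(s) = C(sI - A)⁻¹B + D.
Characteristic polynomial det(sI - A) = s^3 + 10*s^2 + 30.37*s + 25.662.
Numerator from C·adj(sI-A)·B + D·det(sI-A) = 3*s + 4.8.
F(s) = (3*s + 4.8)/(s^3 + 10*s^2 + 30.37*s + 25.662)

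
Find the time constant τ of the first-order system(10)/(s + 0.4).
First-order system: τ = -1/pole. Pole = -0.4. τ = -1/(-0.4) = 2.5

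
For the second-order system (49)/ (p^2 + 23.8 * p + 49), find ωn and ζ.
Standard form: ωn²/(p²+2ζωn·p+ωn²).
const=49=ωn² → ωn=7, p coeff=23.8=2ζωn → ζ=1.7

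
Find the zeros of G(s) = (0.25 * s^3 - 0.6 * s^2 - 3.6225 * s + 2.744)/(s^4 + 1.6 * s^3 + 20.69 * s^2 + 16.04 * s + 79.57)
Set numerator = 0: 0.25*s^3 - 0.6*s^2 - 3.6225*s + 2.744 = 0.25*(s - 4.9)(s + 3.2)(s - 0.7) = 0 → Zeros: -3.2, 0.7, 4.9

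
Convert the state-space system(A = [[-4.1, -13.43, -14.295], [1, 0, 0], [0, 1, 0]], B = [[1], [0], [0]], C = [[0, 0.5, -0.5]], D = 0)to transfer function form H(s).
H(s) = C(sI - A)⁻¹B + D.
Characteristic polynomial det(sI - A) = s^3 + 4.1*s^2 + 13.43*s + 14.295.
Numerator from C·adj(sI-A)·B + D·det(sI-A) = 0.5*s - 0.5.
H(s) = (0.5*s - 0.5)/(s^3 + 4.1*s^2 + 13.43*s + 14.295)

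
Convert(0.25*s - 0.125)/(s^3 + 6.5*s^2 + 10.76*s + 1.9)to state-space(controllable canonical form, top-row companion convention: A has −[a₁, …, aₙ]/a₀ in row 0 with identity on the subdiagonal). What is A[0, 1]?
Reachable canonical form for den = s^3 + 6.5*s^2 + 10.76*s + 1.9: top row of A = -[a₁,a₂,...,aₙ]/a₀, ones on the subdiagonal, zeros elsewhere.
A = [[-6.5, -10.76, -1.9], [1, 0, 0], [0, 1, 0]].
A[0,1] = -10.76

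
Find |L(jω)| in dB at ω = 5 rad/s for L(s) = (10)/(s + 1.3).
Substitute s = j*5: L(j5) = 0.487074 - 1.87336j.
|L(j5)| = sqrt(Re² + Im²) = 1.936.
20*log₁₀(1.936) = 5.74 dB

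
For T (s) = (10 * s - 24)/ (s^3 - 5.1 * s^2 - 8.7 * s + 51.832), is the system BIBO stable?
Denominator: s^3 - 5.1*s^2 - 8.7*s + 51.832 = (s - 4.4)(s - 3.8)(s + 3.1). Poles: -3.1, 3.8, 4.4. All Re(p)<0: No (unstable)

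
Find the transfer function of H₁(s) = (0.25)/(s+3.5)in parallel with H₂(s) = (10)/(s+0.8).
Parallel: H = H₁ + H₂ = (n₁·d₂ + n₂·d₁)/(d₁·d₂).
n₁·d₂ = 0.25*s + 0.2. n₂·d₁ = 10*s + 35. Sum = 10.25*s + 35.2. d₁·d₂ = s^2 + 4.3*s + 2.8.
H(s) = (10.25*s + 35.2)/(s^2 + 4.3*s + 2.8)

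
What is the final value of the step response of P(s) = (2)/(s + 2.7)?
FVT: lim_{t→∞} y(t) = lim_{s→0} s*Y(s) where Y(s) = P(s)/s.
= lim_{s→0} P(s) = P(0) = num(0)/den(0) = 2/2.7 = 0.7407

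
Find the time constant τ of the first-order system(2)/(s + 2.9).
First-order system: τ = -1/pole. Pole = -2.9. τ = -1/(-2.9) = 0.3448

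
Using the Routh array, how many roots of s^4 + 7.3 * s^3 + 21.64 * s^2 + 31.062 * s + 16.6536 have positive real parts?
Routh array:
s^4: [1, 21.64, 16.6536]; s^3: [7.3, 31.062]; s^2: [17.3849, 16.6536]; s^1: [24.0691]; s^0: [16.6536]
First column: [1, 7.3, 17.3849, 24.0691, 16.6536]. Sign changes = RHP roots = 0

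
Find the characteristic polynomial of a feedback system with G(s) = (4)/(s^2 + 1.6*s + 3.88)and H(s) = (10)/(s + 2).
Characteristic poly = G_den * H_den + G_num * H_num = (s^3 + 3.6*s^2 + 7.08*s + 7.76) + (40) = s^3 + 3.6*s^2 + 7.08*s + 47.76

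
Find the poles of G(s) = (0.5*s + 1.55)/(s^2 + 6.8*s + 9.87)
Set denominator = 0: s^2 + 6.8*s + 9.87 = (s + 2.1)(s + 4.7) = 0 → Poles: -2.1, -4.7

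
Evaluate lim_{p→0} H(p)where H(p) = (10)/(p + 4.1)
DC gain = H(0) = num(0)/den(0) = 10/4.1 = 2.439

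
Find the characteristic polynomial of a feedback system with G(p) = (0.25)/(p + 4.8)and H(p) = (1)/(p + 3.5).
Characteristic poly = G_den * H_den + G_num * H_num = (p^2 + 8.3*p + 16.8) + (0.25) = p^2 + 8.3*p + 17.05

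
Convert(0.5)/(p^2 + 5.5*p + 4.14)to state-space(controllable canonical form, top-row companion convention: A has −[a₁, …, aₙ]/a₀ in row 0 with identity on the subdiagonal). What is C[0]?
Reachable canonical form: C = numerator coefficients (right-aligned, zero-padded to length n).
num = 0.5, C = [[0, 0.5]].
C[0] = 0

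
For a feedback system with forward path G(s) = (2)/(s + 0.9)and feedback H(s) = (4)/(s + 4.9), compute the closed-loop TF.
Closed-loop T = G/(1+GH).
Numerator: G_num * H_den = 2*s + 9.8.
Denominator: G_den * H_den + G_num * H_num = (s^2 + 5.8*s + 4.41) + (8) = s^2 + 5.8*s + 12.41.
T(s) = (2*s + 9.8)/(s^2 + 5.8*s + 12.41)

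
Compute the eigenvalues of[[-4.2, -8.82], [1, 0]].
Eigenvalues solve det(λI - A) = 0.
Characteristic polynomial: λ^2 + 4.2*λ + 8.82 = 0.
Roots: -2.1 + 2.1j, -2.1 - 2.1j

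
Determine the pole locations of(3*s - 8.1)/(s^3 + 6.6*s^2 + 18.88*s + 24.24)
Set denominator = 0: s^3 + 6.6*s^2 + 18.88*s + 24.24 = (s + 3)(s^2 + 3.6*s + 8.08) = 0 → Poles: -1.8 + 2.2j, -1.8 - 2.2j, -3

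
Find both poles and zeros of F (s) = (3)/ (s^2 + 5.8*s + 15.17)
Set denominator = 0: s^2 + 5.8*s + 15.17 = 0 → Poles: -2.9 + 2.6j, -2.9 - 2.6j
Numerator is a nonzero constant (3) → Zeros: none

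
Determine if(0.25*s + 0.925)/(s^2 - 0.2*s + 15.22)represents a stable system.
Denominator: s^2 - 0.2*s + 15.22. Poles: 0.1 + 3.9j, 0.1 - 3.9j. All Re(p)<0: No (unstable)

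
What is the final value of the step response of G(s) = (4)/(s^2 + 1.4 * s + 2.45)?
FVT: lim_{t→∞} y(t) = lim_{s→0} s*Y(s) where Y(s) = G(s)/s.
= lim_{s→0} G(s) = G(0) = num(0)/den(0) = 4/2.45 = 1.633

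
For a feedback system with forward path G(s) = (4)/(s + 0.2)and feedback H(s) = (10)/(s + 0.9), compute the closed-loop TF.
Closed-loop T = G/(1+GH).
Numerator: G_num * H_den = 4*s + 3.6.
Denominator: G_den * H_den + G_num * H_num = (s^2 + 1.1*s + 0.18) + (40) = s^2 + 1.1*s + 40.18.
T(s) = (4*s + 3.6)/(s^2 + 1.1*s + 40.18)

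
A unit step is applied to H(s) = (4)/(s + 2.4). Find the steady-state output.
FVT: lim_{t→∞} y(t) = lim_{s→0} s*Y(s) where Y(s) = H(s)/s.
= lim_{s→0} H(s) = H(0) = num(0)/den(0) = 4/2.4 = 1.667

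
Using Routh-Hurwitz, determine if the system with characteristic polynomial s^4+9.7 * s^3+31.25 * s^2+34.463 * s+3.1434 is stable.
Routh array:
s^4: [1, 31.25, 3.1434]; s^3: [9.7, 34.463]; s^2: [27.6971, 3.1434]; s^1: [33.3621]; s^0: [3.1434]
First column: [1, 9.7, 27.6971, 33.3621, 3.1434]. Sign changes = 0.
Yes, stable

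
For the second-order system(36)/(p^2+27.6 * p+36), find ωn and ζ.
Standard form: ωn²/(p²+2ζωn·p+ωn²).
const=36=ωn² → ωn=6, p coeff=27.6=2ζωn → ζ=2.3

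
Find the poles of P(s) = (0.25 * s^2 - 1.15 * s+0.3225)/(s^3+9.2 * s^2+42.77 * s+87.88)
Set denominator = 0: s^3 + 9.2*s^2 + 42.77*s + 87.88 = (s + 4)(s^2 + 5.2*s + 21.97) = 0 → Poles: -2.6 + 3.9j, -2.6 - 3.9j, -4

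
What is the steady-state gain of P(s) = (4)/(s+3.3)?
DC gain = P(0) = num(0)/den(0) = 4/3.3 = 1.212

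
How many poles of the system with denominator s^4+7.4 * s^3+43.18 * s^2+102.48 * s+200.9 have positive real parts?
s^4 + 7.4*s^3 + 43.18*s^2 + 102.48*s + 200.9 = (s^2 + 2.8*s + 9.8)(s^2 + 4.6*s + 20.5). Poles: -1.4 + 2.8j, -1.4 - 2.8j, -2.3 + 3.9j, -2.3 - 3.9j. RHP poles (Re>0): 0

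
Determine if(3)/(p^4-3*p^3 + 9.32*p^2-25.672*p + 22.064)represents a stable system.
Denominator: p^4 - 3*p^3 + 9.32*p^2 - 25.672*p + 22.064 = (p - 1.4)(p - 2)(p^2 + 0.4*p + 7.88). Poles: -0.2 + 2.8j, -0.2 - 2.8j, 1.4, 2. All Re(p)<0: No (unstable)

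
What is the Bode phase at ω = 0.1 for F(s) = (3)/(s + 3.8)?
Substitute s = j*0.1: F(j0.1) = 0.788927 - 0.0207612j.
∠F(j0.1) = atan2(Im, Re) = atan2(-0.0207612, 0.788927) = -1.51°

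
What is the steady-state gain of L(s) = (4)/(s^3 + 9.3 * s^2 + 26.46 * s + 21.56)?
DC gain = L(0) = num(0)/den(0) = 4/21.56 = 0.1855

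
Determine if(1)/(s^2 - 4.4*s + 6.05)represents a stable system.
Denominator: s^2 - 4.4*s + 6.05. Poles: 2.2 + 1.1j, 2.2 - 1.1j. All Re(p)<0: No (unstable)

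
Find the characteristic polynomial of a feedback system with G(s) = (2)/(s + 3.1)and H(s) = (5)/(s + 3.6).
Characteristic poly = G_den * H_den + G_num * H_num = (s^2 + 6.7*s + 11.16) + (10) = s^2 + 6.7*s + 21.16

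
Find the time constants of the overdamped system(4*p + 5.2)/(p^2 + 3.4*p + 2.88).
Overdamped: real poles at -1.6, -1.8. τ = -1/pole → τ₁ = 0.625, τ₂ = 0.5556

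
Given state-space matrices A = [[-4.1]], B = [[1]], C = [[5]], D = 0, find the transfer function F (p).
F(p) = C(pI - A)⁻¹B + D.
Characteristic polynomial det(pI - A) = p + 4.1.
Numerator from C·adj(pI-A)·B + D·det(pI-A) = 5.
F(p) = (5)/(p + 4.1)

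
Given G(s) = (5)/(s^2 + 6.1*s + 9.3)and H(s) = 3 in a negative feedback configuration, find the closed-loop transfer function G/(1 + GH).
Closed-loop T = G/(1+GH).
Numerator: G_num * H_den = 5.
Denominator: G_den * H_den + G_num * H_num = (s^2 + 6.1*s + 9.3) + (15) = s^2 + 6.1*s + 24.3.
T(s) = (5)/(s^2 + 6.1*s + 24.3)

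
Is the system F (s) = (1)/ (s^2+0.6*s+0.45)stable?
Denominator: s^2 + 0.6*s + 0.45. Poles: -0.3 + 0.6j, -0.3 - 0.6j. All Re(p)<0: Yes (stable)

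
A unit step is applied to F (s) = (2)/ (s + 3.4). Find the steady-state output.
FVT: lim_{t→∞} y(t) = lim_{s→0} s*Y(s) where Y(s) = F(s)/s.
= lim_{s→0} F(s) = F(0) = num(0)/den(0) = 2/3.4 = 0.5882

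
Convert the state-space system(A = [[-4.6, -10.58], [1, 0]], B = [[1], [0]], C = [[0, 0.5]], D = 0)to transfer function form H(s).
H(s) = C(sI - A)⁻¹B + D.
Characteristic polynomial det(sI - A) = s^2 + 4.6*s + 10.58.
Numerator from C·adj(sI-A)·B + D·det(sI-A) = 0.5.
H(s) = (0.5)/(s^2 + 4.6*s + 10.58)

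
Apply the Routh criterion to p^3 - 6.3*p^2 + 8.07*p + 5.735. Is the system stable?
Routh array:
p^3: [1, 8.07]; p^2: [-6.3, 5.735]; p^1: [8.98032]; p^0: [5.735]
First column: [1, -6.3, 8.98032, 5.735]. Sign changes = 2.
No, unstable (2 RHP root(s))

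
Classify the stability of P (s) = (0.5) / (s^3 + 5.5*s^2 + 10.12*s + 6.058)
Denominator: s^3 + 5.5*s^2 + 10.12*s + 6.058 = (s + 1.3)(s^2 + 4.2*s + 4.66). Poles: -1.3, -2.1 + 0.5j, -2.1 - 0.5j. Stable (all poles in LHP)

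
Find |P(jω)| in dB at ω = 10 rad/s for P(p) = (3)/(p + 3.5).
Substitute p = j*10: P(j10) = 0.0935412 - 0.267261j.
|P(j10)| = sqrt(Re² + Im²) = 0.2832.
20*log₁₀(0.2832) = -10.96 dB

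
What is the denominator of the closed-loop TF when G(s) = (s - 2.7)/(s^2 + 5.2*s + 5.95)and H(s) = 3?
Characteristic poly = G_den * H_den + G_num * H_num = (s^2 + 5.2*s + 5.95) + (3*s - 8.1) = s^2 + 8.2*s - 2.15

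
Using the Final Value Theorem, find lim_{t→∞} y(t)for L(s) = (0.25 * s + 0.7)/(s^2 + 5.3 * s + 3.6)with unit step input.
FVT: lim_{t→∞} y(t) = lim_{s→0} s*Y(s) where Y(s) = L(s)/s.
= lim_{s→0} L(s) = L(0) = num(0)/den(0) = 0.7/3.6 = 0.1944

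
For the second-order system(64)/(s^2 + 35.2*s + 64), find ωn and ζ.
Standard form: ωn²/(s²+2ζωn·s+ωn²).
const=64=ωn² → ωn=8, s coeff=35.2=2ζωn → ζ=2.2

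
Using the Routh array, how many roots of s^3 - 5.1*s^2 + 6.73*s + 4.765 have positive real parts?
Routh array:
s^3: [1, 6.73]; s^2: [-5.1, 4.765]; s^1: [7.66431]; s^0: [4.765]
First column: [1, -5.1, 7.66431, 4.765]. Sign changes = RHP roots = 2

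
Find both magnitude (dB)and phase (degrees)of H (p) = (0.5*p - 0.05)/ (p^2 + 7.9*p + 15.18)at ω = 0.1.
Substitute p = j*0.1: H(j0.1) = -0.00311589 + 0.00345824j.
|H| = 20*log₁₀(sqrt(Re²+Im²)) = -46.64 dB.
∠H = atan2(Im, Re) = 132.02°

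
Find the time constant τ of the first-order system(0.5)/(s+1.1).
First-order system: τ = -1/pole. Pole = -1.1. τ = -1/(-1.1) = 0.9091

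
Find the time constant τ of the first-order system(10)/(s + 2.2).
First-order system: τ = -1/pole. Pole = -2.2. τ = -1/(-2.2) = 0.4545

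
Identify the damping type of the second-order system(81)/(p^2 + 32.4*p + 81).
Standard form: ωn²/(p²+2ζωn·p+ωn²) gives ωn=9, ζ=1.8.
Overdamped (ζ = 1.8 > 1)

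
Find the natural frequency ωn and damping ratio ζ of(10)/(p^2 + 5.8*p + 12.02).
Underdamped: complex pole -2.9 + 1.9j. ωn = |pole| = 3.467, ζ = -Re(pole)/ωn = 0.8365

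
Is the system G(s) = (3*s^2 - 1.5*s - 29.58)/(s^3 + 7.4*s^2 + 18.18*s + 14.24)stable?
Denominator: s^3 + 7.4*s^2 + 18.18*s + 14.24 = (s + 1.6)(s^2 + 5.8*s + 8.9). Poles: -1.6, -2.9 + 0.7j, -2.9 - 0.7j. All Re(p)<0: Yes (stable)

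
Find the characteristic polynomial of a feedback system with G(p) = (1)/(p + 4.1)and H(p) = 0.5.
Characteristic poly = G_den * H_den + G_num * H_num = (p + 4.1) + (0.5) = p + 4.6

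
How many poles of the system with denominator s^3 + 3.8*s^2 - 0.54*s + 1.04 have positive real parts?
s^3 + 3.8*s^2 - 0.54*s + 1.04 = (s + 4)(s^2 - 0.2*s + 0.26). Poles: -4, 0.1 + 0.5j, 0.1 - 0.5j. RHP poles (Re>0): 2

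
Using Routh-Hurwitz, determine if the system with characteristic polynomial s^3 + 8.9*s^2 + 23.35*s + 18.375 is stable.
Routh array:
s^3: [1, 23.35]; s^2: [8.9, 18.375]; s^1: [21.2854]; s^0: [18.375]
First column: [1, 8.9, 21.2854, 18.375]. Sign changes = 0.
Yes, stable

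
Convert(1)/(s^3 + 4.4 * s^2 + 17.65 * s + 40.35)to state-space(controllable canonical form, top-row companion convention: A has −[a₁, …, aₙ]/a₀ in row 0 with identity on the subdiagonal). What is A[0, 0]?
Reachable canonical form for den = s^3 + 4.4*s^2 + 17.65*s + 40.35: top row of A = -[a₁,a₂,...,aₙ]/a₀, ones on the subdiagonal, zeros elsewhere.
A = [[-4.4, -17.65, -40.35], [1, 0, 0], [0, 1, 0]].
A[0,0] = -4.4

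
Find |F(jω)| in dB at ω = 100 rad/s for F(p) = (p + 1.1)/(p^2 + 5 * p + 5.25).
Substitute p = j*100: F(j100) = 0.000389493 - 0.00998577j.
|F(j100)| = sqrt(Re² + Im²) = 0.009993.
20*log₁₀(0.009993) = -40.01 dB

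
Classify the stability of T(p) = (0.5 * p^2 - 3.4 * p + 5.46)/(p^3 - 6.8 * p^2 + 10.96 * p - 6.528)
Denominator: p^3 - 6.8*p^2 + 10.96*p - 6.528 = (p - 4.8)(p^2 - 2*p + 1.36). Poles: 1 + 0.6j, 1 - 0.6j, 4.8. Unstable (3 pole(s) in RHP)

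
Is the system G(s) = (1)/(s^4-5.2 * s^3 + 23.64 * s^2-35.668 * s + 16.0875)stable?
Denominator: s^4 - 5.2*s^3 + 23.64*s^2 - 35.668*s + 16.0875 = (s - 1.1)(s - 0.9)(s^2 - 3.2*s + 16.25). Poles: 0.9, 1.1, 1.6 + 3.7j, 1.6 - 3.7j. All Re(p)<0: No (unstable)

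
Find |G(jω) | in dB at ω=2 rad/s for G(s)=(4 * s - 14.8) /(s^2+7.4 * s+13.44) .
Substitute s = j*2: G(j2) = -0.0691603 + 0.955887j.
|G(j2)| = sqrt(Re² + Im²) = 0.9584.
20*log₁₀(0.9584) = -0.37 dB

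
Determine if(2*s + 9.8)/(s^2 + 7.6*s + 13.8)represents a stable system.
Denominator: s^2 + 7.6*s + 13.8 = (s + 3)(s + 4.6). Poles: -3, -4.6. All Re(p)<0: Yes (stable)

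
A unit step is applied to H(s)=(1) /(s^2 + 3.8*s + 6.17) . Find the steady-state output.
FVT: lim_{t→∞} y(t) = lim_{s→0} s*Y(s) where Y(s) = H(s)/s.
= lim_{s→0} H(s) = H(0) = num(0)/den(0) = 1/6.17 = 0.1621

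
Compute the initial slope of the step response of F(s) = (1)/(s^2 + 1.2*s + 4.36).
IVT: y'(0⁺) = lim_{s→∞} s²·Y(s) = lim_{s→∞} s·F(s).
deg(num) = 0, deg(den) = 2, relative degree = 2 ≥ 2, so s·F(s) → 0. Initial slope = 0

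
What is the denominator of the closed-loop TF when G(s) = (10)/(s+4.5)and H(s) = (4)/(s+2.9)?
Characteristic poly = G_den * H_den + G_num * H_num = (s^2 + 7.4*s + 13.05) + (40) = s^2 + 7.4*s + 53.05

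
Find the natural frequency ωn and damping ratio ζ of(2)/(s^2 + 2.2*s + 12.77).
Underdamped: complex pole -1.1 + 3.4j. ωn = |pole| = 3.574, ζ = -Re(pole)/ωn = 0.3078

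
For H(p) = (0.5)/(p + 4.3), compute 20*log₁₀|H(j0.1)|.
Substitute p = j*0.1: H(j0.1) = 0.116216 - 0.0027027j.
|H(j0.1)| = sqrt(Re² + Im²) = 0.1162.
20*log₁₀(0.1162) = -18.69 dB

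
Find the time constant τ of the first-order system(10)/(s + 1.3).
First-order system: τ = -1/pole. Pole = -1.3. τ = -1/(-1.3) = 0.7692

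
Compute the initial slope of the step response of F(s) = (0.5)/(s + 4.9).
IVT: y'(0⁺) = lim_{s→∞} s²·Y(s) = lim_{s→∞} s·F(s).
deg(num) = 0, deg(den) = 1, relative degree = 1, so s·F(s) → (leading num)/(leading den) = 0.5/1 = 0.5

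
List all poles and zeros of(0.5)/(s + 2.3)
Set denominator = 0: s + 2.3 = 0 → Poles: -2.3
Numerator is a nonzero constant (0.5) → Zeros: none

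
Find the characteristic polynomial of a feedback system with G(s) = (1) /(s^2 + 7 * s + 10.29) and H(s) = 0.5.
Characteristic poly = G_den * H_den + G_num * H_num = (s^2 + 7*s + 10.29) + (0.5) = s^2 + 7*s + 10.79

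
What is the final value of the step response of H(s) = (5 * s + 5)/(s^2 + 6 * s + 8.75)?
FVT: lim_{t→∞} y(t) = lim_{s→0} s*Y(s) where Y(s) = H(s)/s.
= lim_{s→0} H(s) = H(0) = num(0)/den(0) = 5/8.75 = 0.5714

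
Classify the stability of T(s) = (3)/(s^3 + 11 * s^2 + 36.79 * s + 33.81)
Denominator: s^3 + 11*s^2 + 36.79*s + 33.81 = (s + 4.9)(s + 1.5)(s + 4.6). Poles: -1.5, -4.6, -4.9. Stable (all poles in LHP)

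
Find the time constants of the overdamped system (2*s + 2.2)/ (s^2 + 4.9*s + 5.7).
Overdamped: real poles at -1.9, -3. τ = -1/pole → τ₁ = 0.5263, τ₂ = 0.3333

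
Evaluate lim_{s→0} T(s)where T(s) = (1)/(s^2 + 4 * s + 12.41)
DC gain = T(0) = num(0)/den(0) = 1/12.41 = 0.08058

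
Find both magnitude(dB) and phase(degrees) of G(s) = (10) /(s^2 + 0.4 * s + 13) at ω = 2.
Substitute s = j*2: G(j2) = 1.1024 - 0.0979912j.
|G| = 20*log₁₀(sqrt(Re²+Im²)) = 0.88 dB.
∠G = atan2(Im, Re) = -5.08°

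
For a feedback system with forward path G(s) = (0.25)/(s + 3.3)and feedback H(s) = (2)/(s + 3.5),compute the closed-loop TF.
Closed-loop T = G/(1+GH).
Numerator: G_num * H_den = 0.25*s + 0.875.
Denominator: G_den * H_den + G_num * H_num = (s^2 + 6.8*s + 11.55) + (0.5) = s^2 + 6.8*s + 12.05.
T(s) = (0.25*s + 0.875)/(s^2 + 6.8*s + 12.05)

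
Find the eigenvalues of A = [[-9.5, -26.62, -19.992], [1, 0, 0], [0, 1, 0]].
Eigenvalues solve det(λI - A) = 0.
Characteristic polynomial: λ^3 + 9.5*λ^2 + 26.62*λ + 19.992 = 0.
Factor: (λ + 1.2)(λ + 3.4)(λ + 4.9) = 0.
Roots: -1.2, -3.4, -4.9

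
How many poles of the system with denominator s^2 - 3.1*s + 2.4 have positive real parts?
s^2 - 3.1*s + 2.4 = (s - 1.5)(s - 1.6). Poles: 1.5, 1.6. RHP poles (Re>0): 2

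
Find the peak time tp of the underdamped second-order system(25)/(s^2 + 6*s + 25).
Standard form: ωn²/(s²+2ζωn·s+ωn²) → ωn = 5, ζ = 0.6.
ωd = ωn·√(1-ζ²) = 5·√(1-0.6²) = 4.
tp = π/ωd = π/4 = 0.7854 s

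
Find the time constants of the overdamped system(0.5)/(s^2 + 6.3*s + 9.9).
Overdamped: real poles at -3, -3.3. τ = -1/pole → τ₁ = 0.3333, τ₂ = 0.303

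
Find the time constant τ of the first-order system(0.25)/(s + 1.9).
First-order system: τ = -1/pole. Pole = -1.9. τ = -1/(-1.9) = 0.5263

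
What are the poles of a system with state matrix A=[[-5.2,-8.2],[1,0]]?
Eigenvalues solve det(λI - A) = 0.
Characteristic polynomial: λ^2 + 5.2*λ + 8.2 = 0.
Roots: -2.6 + 1.2j, -2.6 - 1.2j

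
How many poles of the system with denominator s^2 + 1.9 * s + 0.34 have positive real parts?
s^2 + 1.9*s + 0.34 = (s + 0.2)(s + 1.7). Poles: -0.2, -1.7. RHP poles (Re>0): 0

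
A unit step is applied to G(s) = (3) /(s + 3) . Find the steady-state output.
FVT: lim_{t→∞} y(t) = lim_{s→0} s*Y(s) where Y(s) = G(s)/s.
= lim_{s→0} G(s) = G(0) = num(0)/den(0) = 3/3 = 1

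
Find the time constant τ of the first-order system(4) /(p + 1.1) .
First-order system: τ = -1/pole. Pole = -1.1. τ = -1/(-1.1) = 0.9091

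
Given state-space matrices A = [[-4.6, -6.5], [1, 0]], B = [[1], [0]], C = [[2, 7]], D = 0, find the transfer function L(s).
L(s) = C(sI - A)⁻¹B + D.
Characteristic polynomial det(sI - A) = s^2 + 4.6*s + 6.5.
Numerator from C·adj(sI-A)·B + D·det(sI-A) = 2*s + 7.
L(s) = (2*s + 7)/(s^2 + 4.6*s + 6.5)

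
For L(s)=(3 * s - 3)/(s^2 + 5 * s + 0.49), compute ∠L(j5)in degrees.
Substitute s = j*5: L(j5) = 0.365926 - 0.238754j.
∠L(j5) = atan2(Im, Re) = atan2(-0.238754, 0.365926) = -33.12°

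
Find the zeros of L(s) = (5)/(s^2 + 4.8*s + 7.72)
Numerator is a nonzero constant (5) → Zeros: none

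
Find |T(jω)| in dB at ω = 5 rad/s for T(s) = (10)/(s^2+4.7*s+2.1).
Substitute s = j*5: T(j5) = -0.212695 - 0.218268j.
|T(j5)| = sqrt(Re² + Im²) = 0.3048.
20*log₁₀(0.3048) = -10.32 dB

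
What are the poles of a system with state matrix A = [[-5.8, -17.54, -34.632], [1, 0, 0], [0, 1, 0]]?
Eigenvalues solve det(λI - A) = 0.
Characteristic polynomial: λ^3 + 5.8*λ^2 + 17.54*λ + 34.632 = 0.
Factor: (λ + 3.6)(λ^2 + 2.2*λ + 9.62) = 0.
Roots: -1.1 + 2.9j, -1.1 - 2.9j, -3.6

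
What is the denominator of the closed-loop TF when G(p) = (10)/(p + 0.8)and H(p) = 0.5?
Characteristic poly = G_den * H_den + G_num * H_num = (p + 0.8) + (5) = p + 5.8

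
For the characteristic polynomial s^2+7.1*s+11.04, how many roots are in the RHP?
s^2 + 7.1*s + 11.04 = (s + 4.8)(s + 2.3). Poles: -2.3, -4.8. RHP poles (Re>0): 0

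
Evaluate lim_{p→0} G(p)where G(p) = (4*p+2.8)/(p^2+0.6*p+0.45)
DC gain = G(0) = num(0)/den(0) = 2.8/0.45 = 6.222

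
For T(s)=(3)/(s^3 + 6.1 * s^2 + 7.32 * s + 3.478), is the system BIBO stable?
Denominator: s^3 + 6.1*s^2 + 7.32*s + 3.478 = (s + 4.7)(s^2 + 1.4*s + 0.74). Poles: -0.7 + 0.5j, -0.7 - 0.5j, -4.7. All Re(p)<0: Yes (stable)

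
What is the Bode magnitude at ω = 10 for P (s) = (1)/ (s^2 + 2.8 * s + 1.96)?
Substitute s = j*10: P(j10) = -0.00943069 - 0.00269338j.
|P(j10)| = sqrt(Re² + Im²) = 0.009808.
20*log₁₀(0.009808) = -40.17 dB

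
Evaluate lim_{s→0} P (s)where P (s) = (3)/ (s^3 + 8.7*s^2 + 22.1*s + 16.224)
DC gain = P(0) = num(0)/den(0) = 3/16.224 = 0.1849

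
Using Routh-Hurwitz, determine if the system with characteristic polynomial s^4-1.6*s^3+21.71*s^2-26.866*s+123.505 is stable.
Routh array:
s^4: [1, 21.71, 123.505]; s^3: [-1.6, -26.866]; s^2: [4.91875, 123.505]; s^1: [13.3084]; s^0: [123.505]
First column: [1, -1.6, 4.91875, 13.3084, 123.505]. Sign changes = 2.
No, unstable (2 RHP root(s))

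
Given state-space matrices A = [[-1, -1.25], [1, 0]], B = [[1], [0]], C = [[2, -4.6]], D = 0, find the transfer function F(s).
F(s) = C(sI - A)⁻¹B + D.
Characteristic polynomial det(sI - A) = s^2 + s + 1.25.
Numerator from C·adj(sI-A)·B + D·det(sI-A) = 2*s - 4.6.
F(s) = (2*s - 4.6)/(s^2 + s + 1.25)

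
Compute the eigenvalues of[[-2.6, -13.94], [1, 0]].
Eigenvalues solve det(λI - A) = 0.
Characteristic polynomial: λ^2 + 2.6*λ + 13.94 = 0.
Roots: -1.3 + 3.5j, -1.3 - 3.5j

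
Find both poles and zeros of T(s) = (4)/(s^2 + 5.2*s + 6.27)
Set denominator = 0: s^2 + 5.2*s + 6.27 = (s + 1.9)(s + 3.3) = 0 → Poles: -1.9, -3.3
Numerator is a nonzero constant (4) → Zeros: none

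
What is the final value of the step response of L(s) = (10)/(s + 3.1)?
FVT: lim_{t→∞} y(t) = lim_{s→0} s*Y(s) where Y(s) = L(s)/s.
= lim_{s→0} L(s) = L(0) = num(0)/den(0) = 10/3.1 = 3.226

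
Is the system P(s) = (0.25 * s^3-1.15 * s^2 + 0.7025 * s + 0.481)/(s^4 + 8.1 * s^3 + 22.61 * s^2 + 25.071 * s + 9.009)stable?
Denominator: s^4 + 8.1*s^3 + 22.61*s^2 + 25.071*s + 9.009 = (s + 2.6)(s + 1.5)(s + 3.3)(s + 0.7). Poles: -0.7, -1.5, -2.6, -3.3. All Re(p)<0: Yes (stable)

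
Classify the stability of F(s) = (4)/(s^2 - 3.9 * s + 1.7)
Denominator: s^2 - 3.9*s + 1.7 = (s - 0.5)(s - 3.4). Poles: 0.5, 3.4. Unstable (2 pole(s) in RHP)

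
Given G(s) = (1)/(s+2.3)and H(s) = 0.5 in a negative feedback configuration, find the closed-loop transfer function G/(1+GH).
Closed-loop T = G/(1+GH).
Numerator: G_num * H_den = 1.
Denominator: G_den * H_den + G_num * H_num = (s + 2.3) + (0.5) = s + 2.8.
T(s) = (1)/(s + 2.8)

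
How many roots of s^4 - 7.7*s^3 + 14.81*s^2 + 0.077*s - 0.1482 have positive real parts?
Factor: s^4 - 7.7*s^3 + 14.81*s^2 + 0.077*s - 0.1482 = (s - 3.8)(s - 0.1)(s + 0.1)(s - 3.9).
Roots: -0.1, 0.1, 3.8, 3.9.
RHP roots (Re>0): 3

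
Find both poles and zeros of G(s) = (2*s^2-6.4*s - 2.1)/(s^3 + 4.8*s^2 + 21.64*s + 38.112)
Set denominator = 0: s^3 + 4.8*s^2 + 21.64*s + 38.112 = (s + 2.4)(s^2 + 2.4*s + 15.88) = 0 → Poles: -1.2 + 3.8j, -1.2 - 3.8j, -2.4
Set numerator = 0: 2*s^2 - 6.4*s - 2.1 = 2*(s + 0.3)(s - 3.5) = 0 → Zeros: -0.3, 3.5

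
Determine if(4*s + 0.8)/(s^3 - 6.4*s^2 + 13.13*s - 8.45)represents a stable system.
Denominator: s^3 - 6.4*s^2 + 13.13*s - 8.45 = (s - 2.6)(s - 1.3)(s - 2.5). Poles: 1.3, 2.5, 2.6. All Re(p)<0: No (unstable)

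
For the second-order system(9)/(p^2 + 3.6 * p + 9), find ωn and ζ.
Standard form: ωn²/(p²+2ζωn·p+ωn²).
const=9=ωn² → ωn=3, p coeff=3.6=2ζωn → ζ=0.6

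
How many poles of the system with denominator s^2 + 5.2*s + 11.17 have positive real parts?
Poles: -2.6 + 2.1j, -2.6 - 2.1j. RHP poles (Re>0): 0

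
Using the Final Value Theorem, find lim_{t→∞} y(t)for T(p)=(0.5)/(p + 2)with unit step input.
FVT: lim_{t→∞} y(t) = lim_{p→0} p*Y(p) where Y(p) = T(p)/p.
= lim_{p→0} T(p) = T(0) = num(0)/den(0) = 0.5/2 = 0.25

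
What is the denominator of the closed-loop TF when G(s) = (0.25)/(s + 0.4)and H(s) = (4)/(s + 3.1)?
Characteristic poly = G_den * H_den + G_num * H_num = (s^2 + 3.5*s + 1.24) + (1) = s^2 + 3.5*s + 2.24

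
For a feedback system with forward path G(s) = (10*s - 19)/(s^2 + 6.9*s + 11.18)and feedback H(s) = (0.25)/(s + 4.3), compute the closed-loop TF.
Closed-loop T = G/(1+GH).
Numerator: G_num * H_den = 10*s^2 + 24*s - 81.7.
Denominator: G_den * H_den + G_num * H_num = (s^3 + 11.2*s^2 + 40.85*s + 48.074) + (2.5*s - 4.75) = s^3 + 11.2*s^2 + 43.35*s + 43.324.
T(s) = (10*s^2 + 24*s - 81.7)/(s^3 + 11.2*s^2 + 43.35*s + 43.324)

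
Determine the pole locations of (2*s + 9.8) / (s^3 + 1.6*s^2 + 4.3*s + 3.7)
Set denominator = 0: s^3 + 1.6*s^2 + 4.3*s + 3.7 = (s + 1)(s^2 + 0.6*s + 3.7) = 0 → Poles: -0.3 + 1.9j, -0.3 - 1.9j, -1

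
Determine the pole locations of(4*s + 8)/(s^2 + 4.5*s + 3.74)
Set denominator = 0: s^2 + 4.5*s + 3.74 = (s + 3.4)(s + 1.1) = 0 → Poles: -1.1, -3.4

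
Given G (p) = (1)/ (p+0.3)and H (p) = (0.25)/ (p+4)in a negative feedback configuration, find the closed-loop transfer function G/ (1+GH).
Closed-loop T = G/(1+GH).
Numerator: G_num * H_den = p + 4.
Denominator: G_den * H_den + G_num * H_num = (p^2 + 4.3*p + 1.2) + (0.25) = p^2 + 4.3*p + 1.45.
T(p) = (p + 4)/(p^2 + 4.3*p + 1.45)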